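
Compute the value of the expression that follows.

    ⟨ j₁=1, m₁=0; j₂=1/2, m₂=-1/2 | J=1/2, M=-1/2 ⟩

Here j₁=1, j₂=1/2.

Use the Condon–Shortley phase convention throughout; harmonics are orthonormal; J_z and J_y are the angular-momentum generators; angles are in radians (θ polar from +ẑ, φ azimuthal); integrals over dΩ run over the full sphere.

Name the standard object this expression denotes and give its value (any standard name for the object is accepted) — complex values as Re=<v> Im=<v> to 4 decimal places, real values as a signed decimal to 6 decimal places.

Clebsch–Gordan coefficient, +√(1/3) ≈ +0.577350

This is a Clebsch–Gordan (vector-coupling) coefficient.
triangle: 1!*1!*0!/3! = 1/6
(j±m)!: 1!*1!*0!*1!*0!*1! = 1
prefactor² = (2J+1)*Δ*N² = 1/3
  k=0: +1/(0!*1!*1!*0!*0!*0!) = 1
Σ = 1  ⇒  CG² = 1/3*1² = 1/3
CG = +√(1/3) = +0.577350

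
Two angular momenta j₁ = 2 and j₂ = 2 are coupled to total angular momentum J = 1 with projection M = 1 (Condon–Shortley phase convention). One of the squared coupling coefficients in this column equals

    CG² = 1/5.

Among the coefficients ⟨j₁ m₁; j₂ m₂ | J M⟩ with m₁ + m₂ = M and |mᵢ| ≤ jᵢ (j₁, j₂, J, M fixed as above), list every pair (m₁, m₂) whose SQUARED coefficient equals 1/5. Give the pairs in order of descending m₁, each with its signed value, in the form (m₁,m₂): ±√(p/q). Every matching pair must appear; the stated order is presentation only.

Admissible pairs with m₁+m₂ = M = 1: (-1,2), (0,1), (1,0), (2,-1)
  (m₁,m₂)=(2,-1): CG² = 1/5, CG = +√(1/5)   ← matches the target
  (m₁,m₂)=(1,0): CG² = 3/10, CG = −√(3/10)
  (m₁,m₂)=(0,1): CG² = 3/10, CG = +√(3/10)
  (m₁,m₂)=(-1,2): CG² = 1/5, CG = −√(1/5)   ← matches the target
Pairs with CG² = 1/5: (2,-1): +√(1/5); (-1,2): −√(1/5)

(2,-1): +√(1/5); (-1,2): −√(1/5)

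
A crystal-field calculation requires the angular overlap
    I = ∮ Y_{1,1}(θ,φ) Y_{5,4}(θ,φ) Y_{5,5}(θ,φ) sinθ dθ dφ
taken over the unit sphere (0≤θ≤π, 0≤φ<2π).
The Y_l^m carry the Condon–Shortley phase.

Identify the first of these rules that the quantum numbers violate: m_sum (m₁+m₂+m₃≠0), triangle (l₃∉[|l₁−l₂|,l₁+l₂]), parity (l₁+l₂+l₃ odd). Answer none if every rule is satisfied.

m_sum

m₁+m₂+m₃ = 1 + 4 + 5 = 10  ✗
triangle: |1−5|=4 ≤ l₃=5 ≤ 1+5=6
parity: l₁+l₂+l₃ = 11 is odd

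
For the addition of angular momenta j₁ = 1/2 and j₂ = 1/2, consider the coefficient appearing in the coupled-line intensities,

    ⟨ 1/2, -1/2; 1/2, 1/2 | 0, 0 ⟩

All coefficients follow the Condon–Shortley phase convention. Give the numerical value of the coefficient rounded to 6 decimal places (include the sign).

-0.707107

triangle: 1!×0!×0!/2! = 1/2
(j±m)!: 0!×1!×1!×0!×0!×0! = 1
prefactor² = (2J+1)×Δ×N² = 1/2
  k=1: −1/(1!×0!×0!×0!×0!×0!) = -1
Σ = -1  ⇒  CG² = 1/2×(-1)² = 1/2
CG = −√(1/2) = -0.707107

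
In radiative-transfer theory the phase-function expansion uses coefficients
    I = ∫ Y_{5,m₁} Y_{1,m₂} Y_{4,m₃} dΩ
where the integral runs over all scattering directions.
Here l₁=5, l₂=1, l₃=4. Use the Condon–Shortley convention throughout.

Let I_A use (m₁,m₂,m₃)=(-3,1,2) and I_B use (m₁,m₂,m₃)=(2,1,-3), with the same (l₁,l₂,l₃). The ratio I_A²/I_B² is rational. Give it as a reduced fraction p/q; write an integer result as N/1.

Shared (l₁,l₂,l₃)=(5,1,4): N and (l;000)² cancel in I_A²/I_B².
A: Δ = 2!·8!·0!/11! = 1/495; Racah Σ t=2..2: t=2:+1/2880 = 1/2880; ⇒ 3j(5 1 4; -3 1 2)² = 28/495, sgn +1
B: Δ = 2!·8!·0!/11! = 1/495; Racah Σ t=2..2: t=2:+1/10080 = 1/10080; ⇒ 3j(5 1 4; 2 1 -3)² = 1/165, sgn -1
I_A²/I_B² = (28/495)/(1/165) = 28/3

28/3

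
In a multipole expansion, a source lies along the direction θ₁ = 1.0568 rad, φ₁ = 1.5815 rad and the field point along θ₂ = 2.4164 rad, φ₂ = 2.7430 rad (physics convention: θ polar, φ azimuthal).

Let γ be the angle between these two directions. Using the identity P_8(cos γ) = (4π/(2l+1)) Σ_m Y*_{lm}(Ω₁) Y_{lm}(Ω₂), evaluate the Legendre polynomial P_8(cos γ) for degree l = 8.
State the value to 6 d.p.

0.104768

Expand P_8 via completeness: Σ_{m} conj(Y_{8,m}) at Ω₁ times Y_{8,m} at Ω₂ —
  m=-8: (+0.169773+0.014573i) × (-0.019287-0.000910i) = -0.003261-0.000436i  (running Σ = -0.003261-0.000436i)
  m=-7: (+0.028807-0.383757i) × (-0.081815+0.029999i) = +0.009155+0.032261i  (running Σ = +0.005894+0.031826i)
  m=-6: (-0.430061-0.027657i) × (-0.173558+0.161698i) = +0.079113-0.064740i  (running Σ = +0.085007-0.032914i)
  m=-5: (-0.006703+0.125118i) × (-0.172880+0.384884i) = -0.046997-0.024210i  (running Σ = +0.038010-0.057124i)
  m=-4: (-0.288931-0.012378i) × (-0.010536+0.446864i) = +0.008576-0.128982i  (running Σ = +0.046585-0.186107i)
  m=-3: (-0.009159+0.285139i) × (+0.046914+0.119177i) = -0.034412+0.012285i  (running Σ = +0.012174-0.173821i)
  m=-2: (-0.156738-0.003356i) × (-0.223214-0.228539i) = +0.034219+0.036570i  (running Σ = +0.046393-0.137252i)
  m=-1: (-0.003418+0.319316i) × (-0.273431-0.115152i) = +0.037704-0.086917i  (running Σ = +0.084097-0.224169i)
  m=0: (-0.112084-0.000000i) × (+0.236089+0.000000i) = -0.026462-0.000000i  (running Σ = +0.057635-0.224169i)
  m=1: (+0.003418+0.319316i) × (+0.273431-0.115152i) = +0.037704+0.086917i  (running Σ = +0.095340-0.137252i)
  m=2: (-0.156738+0.003356i) × (-0.223214+0.228539i) = +0.034219-0.036570i  (running Σ = +0.129559-0.173821i)
  m=3: (+0.009159+0.285139i) × (-0.046914+0.119177i) = -0.034412-0.012285i  (running Σ = +0.095147-0.186107i)
  m=4: (-0.288931+0.012378i) × (-0.010536-0.446864i) = +0.008576+0.128982i  (running Σ = +0.103723-0.057124i)
  m=5: (+0.006703+0.125118i) × (+0.172880+0.384884i) = -0.046997+0.024210i  (running Σ = +0.056726-0.032914i)
  m=6: (-0.430061+0.027657i) × (-0.173558-0.161698i) = +0.079113+0.064740i  (running Σ = +0.135838+0.031826i)
  m=7: (-0.028807-0.383757i) × (+0.081815+0.029999i) = +0.009155-0.032261i  (running Σ = +0.144994-0.000436i)
  m=8: (+0.169773-0.014573i) × (-0.019287+0.000910i) = -0.003261+0.000436i  (running Σ = +0.141733-0.000000i)
Total Σ_m = +0.141733-0.000000i. Multiply by 0.739198: +0.104768-0.000000i. P_8(cos γ) = 0.104768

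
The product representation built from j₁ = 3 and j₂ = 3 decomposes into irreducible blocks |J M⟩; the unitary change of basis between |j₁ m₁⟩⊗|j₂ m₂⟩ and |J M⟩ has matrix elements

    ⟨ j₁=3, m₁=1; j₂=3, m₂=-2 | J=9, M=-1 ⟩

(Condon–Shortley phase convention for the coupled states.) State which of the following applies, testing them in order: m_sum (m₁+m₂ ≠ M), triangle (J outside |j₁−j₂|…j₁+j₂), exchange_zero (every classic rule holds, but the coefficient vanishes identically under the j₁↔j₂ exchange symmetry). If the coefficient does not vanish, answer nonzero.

m-sum: m₁+m₂ = 1+(-2) = -1, M = -1  ✓
triangle: need |j₁−j₂| ≤ J ≤ j₁+j₂, i.e. J ∈ [0, 6]; J = 9 is outside ✗ ⇒ coefficient is 0

triangle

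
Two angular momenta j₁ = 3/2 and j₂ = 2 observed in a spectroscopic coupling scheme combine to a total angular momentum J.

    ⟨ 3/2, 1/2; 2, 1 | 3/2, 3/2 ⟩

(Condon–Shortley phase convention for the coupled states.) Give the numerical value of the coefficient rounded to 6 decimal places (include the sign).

triangle: 2!·1!·2!/6! = 4/720
(j±m)!: 2!·1!·3!·1!·3!·0! = 72
prefactor² = (2J+1)·Δ·N² = 8/5
  k=1: −1/(1!·1!·0!·2!·1!·0!) = -1/2
Σ = -1/2  ⇒  CG² = 8/5·(-1/2)² = 2/5
CG = −√(2/5) = -0.632456

-0.632456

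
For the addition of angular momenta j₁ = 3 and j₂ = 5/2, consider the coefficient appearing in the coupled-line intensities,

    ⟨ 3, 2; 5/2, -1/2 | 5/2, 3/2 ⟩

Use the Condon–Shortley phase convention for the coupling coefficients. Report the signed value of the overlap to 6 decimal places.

triangle: 3!×3!×2!/9! = 72/362880
(j±m)!: 5!×1!×2!×3!×4!×1! = 34560
prefactor² = (2J+1)×Δ×N² = 288/7
  k=0: +1/(0!×3!×1!×2!×2!×0!) = 1/24
  k=1: −1/(1!×2!×0!×1!×3!×1!) = -1/12
Σ = -1/24  ⇒  CG² = 288/7×(-1/24)² = 1/14
CG = −√(1/14) = -0.267261

−√(1/14) ≈ -0.267261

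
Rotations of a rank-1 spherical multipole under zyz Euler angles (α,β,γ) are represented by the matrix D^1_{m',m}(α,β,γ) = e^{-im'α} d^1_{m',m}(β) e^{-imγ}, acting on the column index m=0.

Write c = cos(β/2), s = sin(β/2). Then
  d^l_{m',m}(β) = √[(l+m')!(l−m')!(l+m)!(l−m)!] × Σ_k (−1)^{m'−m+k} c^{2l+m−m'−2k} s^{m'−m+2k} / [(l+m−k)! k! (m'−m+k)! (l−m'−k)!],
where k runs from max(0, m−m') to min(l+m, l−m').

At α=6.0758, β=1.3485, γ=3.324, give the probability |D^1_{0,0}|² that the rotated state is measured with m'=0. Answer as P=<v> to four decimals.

First d^1_{0,0}(β=1.3485), then the phase factors e^{-i(0)α} and e^{-i(0)γ}:
c=cos(1.348500/2)=0.781175, s=sin(1.348500/2)=0.624312; N=√[1·1·1·1]=1.000000
k∈{0,1} keeps every argument non-negative
  k=0: (−1)^0·1.0000/(1)·0.7812^2·0.6243^0 = +0.610235
  k=1: (−1)^1·1.0000/(1)·0.7812^0·0.6243^2 = -0.389765
d^1_{0,0}(1.3485) = +0.610235 -0.389765 = +0.220470
|D^1_{0,0}|² = |d^1_{0,0}(β)|² = (+0.220470)² = 0.048607 (the z-rotation phases have unit modulus)

P=0.0486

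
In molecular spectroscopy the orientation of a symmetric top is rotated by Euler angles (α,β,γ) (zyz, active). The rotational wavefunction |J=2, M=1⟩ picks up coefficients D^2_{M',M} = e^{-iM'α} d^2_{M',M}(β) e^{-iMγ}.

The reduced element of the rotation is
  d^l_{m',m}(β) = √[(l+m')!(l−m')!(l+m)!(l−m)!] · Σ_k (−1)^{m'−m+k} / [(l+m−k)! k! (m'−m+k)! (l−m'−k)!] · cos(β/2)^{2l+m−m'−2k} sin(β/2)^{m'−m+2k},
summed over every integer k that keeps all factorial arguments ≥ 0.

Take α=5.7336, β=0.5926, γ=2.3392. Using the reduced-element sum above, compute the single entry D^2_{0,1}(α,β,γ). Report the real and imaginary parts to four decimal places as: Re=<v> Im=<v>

Re=-0.3943 Im=-0.4080

Split into d^2_{0,1}(β=0.5926) × two z-phases.
Half-angle: c=0.956423, s=0.291983. N=√(2·2·6·1)=4.898979
Admissible k: 1..2 (factorial args all ≥0)
  k=1: (−1)^0·4.8990/(2)·0.9564^3·0.2920^1 = +0.625726
  k=2: (−1)^1·4.8990/(2)·0.9564^1·0.2920^3 = -0.058318
d^2_{0,1}(0.5926) = +0.625726 -0.058318 = +0.567409
Attach z-rotation phases: D = e^{-i(0)(5.7336)}·(+0.567409)·e^{-i(1)(2.3392)} = -0.394342-0.407979i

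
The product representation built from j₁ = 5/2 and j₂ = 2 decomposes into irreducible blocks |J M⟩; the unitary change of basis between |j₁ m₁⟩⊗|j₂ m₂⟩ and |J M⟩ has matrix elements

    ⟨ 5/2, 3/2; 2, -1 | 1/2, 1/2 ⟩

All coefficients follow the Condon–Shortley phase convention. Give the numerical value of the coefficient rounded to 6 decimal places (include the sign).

triangle: 4!×1!×0!/6! = 24/720
(j±m)!: 4!×1!×1!×3!×1!×0! = 144
prefactor² = (2J+1)×Δ×N² = 48/5
  k=1: −1/(1!×3!×0!×0!×1!×0!) = -1/6
Σ = -1/6  ⇒  CG² = 48/5×(-1/6)² = 4/15
CG = −√(4/15) = -0.516398

-0.516398  (= −√(4/15))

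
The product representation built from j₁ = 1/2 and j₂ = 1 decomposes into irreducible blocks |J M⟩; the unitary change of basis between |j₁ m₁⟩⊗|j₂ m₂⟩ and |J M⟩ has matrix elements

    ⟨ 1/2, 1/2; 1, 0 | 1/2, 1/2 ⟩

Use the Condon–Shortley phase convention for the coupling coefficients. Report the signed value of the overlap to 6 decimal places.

+√(1/3) ≈ +0.577350

triangle: 1!×0!×1!/3! = 1/6
(j±m)!: 1!×0!×1!×1!×1!×0! = 1
prefactor² = (2J+1)×Δ×N² = 1/3
  k=0: +1/(0!×1!×0!×1!×0!×0!) = 1
Σ = 1  ⇒  CG² = 1/3×1² = 1/3
CG = +√(1/3) = +0.577350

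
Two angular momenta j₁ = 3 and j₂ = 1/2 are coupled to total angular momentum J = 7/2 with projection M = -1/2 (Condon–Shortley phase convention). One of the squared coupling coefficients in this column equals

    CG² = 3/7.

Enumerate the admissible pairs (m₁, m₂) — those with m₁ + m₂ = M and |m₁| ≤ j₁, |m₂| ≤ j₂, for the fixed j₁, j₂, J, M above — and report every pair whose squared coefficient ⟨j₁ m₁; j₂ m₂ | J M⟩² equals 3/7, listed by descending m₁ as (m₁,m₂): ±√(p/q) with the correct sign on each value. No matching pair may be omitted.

Admissible pairs with m₁+m₂ = M = -1/2: (-1,1/2), (0,-1/2)
  (m₁,m₂)=(0,-1/2): CG² = 4/7, CG = +√(4/7)
  (m₁,m₂)=(-1,1/2): CG² = 3/7, CG = +√(3/7)   ← matches the target
Pairs with CG² = 3/7: (-1,1/2): +√(3/7)

(-1,1/2): +√(3/7)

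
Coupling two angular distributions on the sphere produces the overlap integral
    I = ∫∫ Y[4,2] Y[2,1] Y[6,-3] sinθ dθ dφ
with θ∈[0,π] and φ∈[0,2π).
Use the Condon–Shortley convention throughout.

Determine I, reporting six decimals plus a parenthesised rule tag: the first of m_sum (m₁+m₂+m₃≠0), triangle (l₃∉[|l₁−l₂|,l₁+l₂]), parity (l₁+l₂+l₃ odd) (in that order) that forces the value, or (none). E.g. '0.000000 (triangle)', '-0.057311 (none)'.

Rules hold: Σm=0, L=12 even, 2≤6≤6.
N = 9·5·13 = 585
Δ = 0!·8!·4!/13! = 1/6435
Racah Σ t=0..0: t=0:+1/2304 = 1/2304
⇒ 3j(4 2 6; 0 0 0)² = 5/143, sgn +1
Racah Σ t=0..0: t=0:+1/8640 = 1/8640
⇒ 3j(4 2 6; 2 1 -3)² = 28/715, sgn -1
4πI² = N·(3j₀)²·(3jₘ)² = 1260/1573
I = -1·√(0.801017/4π) = -0.25247360
No selection rule forces the value: the integral is nonzero (none).

-0.252474 (none)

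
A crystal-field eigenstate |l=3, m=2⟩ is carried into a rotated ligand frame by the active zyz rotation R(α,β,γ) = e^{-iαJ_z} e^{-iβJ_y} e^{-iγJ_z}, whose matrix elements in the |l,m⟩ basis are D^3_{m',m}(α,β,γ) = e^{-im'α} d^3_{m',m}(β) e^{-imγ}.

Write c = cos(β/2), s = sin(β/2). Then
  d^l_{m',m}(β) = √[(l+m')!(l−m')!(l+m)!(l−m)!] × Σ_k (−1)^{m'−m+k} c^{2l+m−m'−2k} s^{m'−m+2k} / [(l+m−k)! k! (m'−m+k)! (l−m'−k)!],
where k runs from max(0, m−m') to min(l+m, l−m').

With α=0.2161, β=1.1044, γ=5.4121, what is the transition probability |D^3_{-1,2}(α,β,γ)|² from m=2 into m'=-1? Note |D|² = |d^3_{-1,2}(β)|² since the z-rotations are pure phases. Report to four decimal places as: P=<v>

P=0.2083

Split into d^3_{-1,2}(β=1.1044) × two z-phases.
Half-angle: c=0.851373, s=0.524562. N=√(2·24·120·1)=75.894664
Admissible k: 3..4 (factorial args all ≥0)
  k=3: (−1)^0·75.8947/(12)·0.8514^3·0.5246^3 = +0.563350
  k=4: (−1)^1·75.8947/(24)·0.8514^1·0.5246^5 = -0.106931
d^3_{-1,2}(1.1044) = +0.563350 -0.106931 = +0.456419
|D^3_{-1,2}|² = |d^3_{-1,2}(β)|² = (+0.456419)² = 0.208319 (the z-rotation phases have unit modulus)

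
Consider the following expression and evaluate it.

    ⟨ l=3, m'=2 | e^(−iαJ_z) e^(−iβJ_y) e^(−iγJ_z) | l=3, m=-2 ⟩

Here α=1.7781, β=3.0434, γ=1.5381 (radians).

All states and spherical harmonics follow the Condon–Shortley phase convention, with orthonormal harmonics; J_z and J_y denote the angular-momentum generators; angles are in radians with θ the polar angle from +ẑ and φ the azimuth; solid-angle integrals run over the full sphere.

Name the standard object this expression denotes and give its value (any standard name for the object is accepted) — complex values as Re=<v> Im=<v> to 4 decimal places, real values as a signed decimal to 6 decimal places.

This is a Wigner D-matrix element — the rotation-matrix element ⟨l m'| R(α,β,γ) |l m⟩ in the angular-momentum basis.
D^3_{2,-2}(1.7781,3.0434,1.5381) = e^{-i·2·1.7781}·d^3_{2,-2}(3.0434)·e^{-i·-2·1.5381}. Compute d first:
Half-angle: c=0.049077, s=0.998795. N=√(120·1·1·120)=120.000000
k: max(0,(-2)−(2))=0 … min(3+(-2),3−(2))=1
  k=0: (−1)^4·120.0000/(24)·0.0491^2·0.9988^4 = +0.011985
  k=1: (−1)^5·120.0000/(120)·0.0491^0·0.9988^6 = -0.992792
d^3_{2,-2}(3.0434) = +0.011985 -0.992792 = -0.980807
Attach z-rotation phases: D = e^{-i(2)(1.7781)}·(-0.980807)·e^{-i(-2)(1.5381)} = -0.869971+0.452916i

Wigner D-matrix element, Re=-0.8700 Im=0.4529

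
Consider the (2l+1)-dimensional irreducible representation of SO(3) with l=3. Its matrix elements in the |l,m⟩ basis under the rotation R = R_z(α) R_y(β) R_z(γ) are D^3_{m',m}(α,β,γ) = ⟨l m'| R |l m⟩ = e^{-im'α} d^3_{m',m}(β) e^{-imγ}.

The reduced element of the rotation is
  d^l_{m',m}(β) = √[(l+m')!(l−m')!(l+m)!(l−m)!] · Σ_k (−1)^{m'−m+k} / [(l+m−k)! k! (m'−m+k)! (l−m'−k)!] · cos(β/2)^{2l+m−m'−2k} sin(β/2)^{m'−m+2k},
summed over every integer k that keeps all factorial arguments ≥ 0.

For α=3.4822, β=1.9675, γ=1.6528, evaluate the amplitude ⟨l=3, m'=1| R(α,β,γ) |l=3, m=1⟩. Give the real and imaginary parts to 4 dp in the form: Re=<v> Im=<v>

Re=0.1605 Im=0.3570

Split into d^3_{1,1}(β=1.9675) × two z-phases.
c=cos(1.967500/2)=0.553904, s=sin(1.967500/2)=0.832580; N=√[24·2·24·2]=48.000000
The bounds max(0,m−m')=0 and min(l+m,l−m')=2 give 3 terms
  k=0: (−1)^0·48.0000/(48)·0.5539^6·0.8326^0 = +0.028881
  k=1: (−1)^1·48.0000/(6)·0.5539^4·0.8326^2 = -0.522013
  k=2: (−1)^2·48.0000/(8)·0.5539^2·0.8326^4 = +0.884556
d^3_{1,1}(1.9675) = +0.028881 -0.522013 +0.884556 = +0.391424
Attach z-rotation phases: D = e^{-i(1)(3.4822)}·(+0.391424)·e^{-i(1)(1.6528)} = +0.160540+0.356987i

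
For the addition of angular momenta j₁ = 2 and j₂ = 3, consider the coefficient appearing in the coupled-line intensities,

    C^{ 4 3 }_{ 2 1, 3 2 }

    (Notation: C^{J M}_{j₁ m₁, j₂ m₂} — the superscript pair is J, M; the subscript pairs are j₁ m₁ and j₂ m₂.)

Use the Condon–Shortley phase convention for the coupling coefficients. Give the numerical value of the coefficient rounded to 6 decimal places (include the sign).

triangle: 1!·3!·5!/10! = 720/3628800
(j±m)!: 3!·1!·5!·1!·7!·1! = 3628800
prefactor² = (2J+1)·Δ·N² = 6480
  k=0: +1/(0!·1!·1!·5!·2!·0!) = 1/240
  k=1: −1/(1!·0!·0!·4!·3!·1!) = -1/144
Σ = -1/360  ⇒  CG² = 6480·(-1/360)² = 1/20
CG = −√(1/20) = -0.223607

−√(1/20) ≈ -0.223607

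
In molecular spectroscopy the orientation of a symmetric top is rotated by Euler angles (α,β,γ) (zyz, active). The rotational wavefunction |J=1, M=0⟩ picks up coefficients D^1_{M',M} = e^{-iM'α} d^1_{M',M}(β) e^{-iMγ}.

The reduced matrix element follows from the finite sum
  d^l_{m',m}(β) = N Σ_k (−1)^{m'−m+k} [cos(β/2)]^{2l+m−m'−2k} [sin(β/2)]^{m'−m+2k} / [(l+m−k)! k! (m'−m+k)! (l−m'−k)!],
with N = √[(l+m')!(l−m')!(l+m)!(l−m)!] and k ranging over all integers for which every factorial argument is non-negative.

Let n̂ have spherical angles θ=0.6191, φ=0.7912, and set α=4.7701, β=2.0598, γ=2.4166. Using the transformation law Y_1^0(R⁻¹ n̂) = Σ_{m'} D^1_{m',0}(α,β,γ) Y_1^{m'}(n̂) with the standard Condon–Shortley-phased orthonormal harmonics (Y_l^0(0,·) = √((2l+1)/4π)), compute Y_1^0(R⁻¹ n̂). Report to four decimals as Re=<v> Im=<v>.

Re=-0.3545 Im=0.0000

Need the full column D^1_{m',0} for m'=−1..1 at α=4.7701, β=2.0598, γ=2.4166.
cos(β/2)=0.514905, sin(β/2)=0.857248
d^1_{-1,0}: single k=1 term ⇒ +0.624235;  D = +0.036005-0.623196i
d^1_{0,0}: k∈[0..1] ⇒ +0.265127 -0.734873 = -0.469747;  D = -0.469747+0.000000i
d^1_{1,0}: single k=0 term ⇒ -0.624235;  D = -0.036005-0.623196i
Y_1^{m'}(θ=0.6191,φ=0.7912) and Σ D·Y over m':
  (+0.0360-0.6232i)·(+0.1409-0.1426i)  (-0.4697+0.0000i)·(+0.3979+0.0000i)  (-0.0360-0.6232i)·(-0.1409-0.1426i)
Y_1^0(R⁻¹ n̂) = -0.354493+0.000000i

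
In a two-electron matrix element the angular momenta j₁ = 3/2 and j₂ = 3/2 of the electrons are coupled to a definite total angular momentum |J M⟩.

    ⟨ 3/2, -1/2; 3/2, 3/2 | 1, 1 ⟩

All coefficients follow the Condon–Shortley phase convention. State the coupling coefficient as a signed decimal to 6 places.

+√(3/10) ≈ +0.547723

j₁+j₂−J=2  J+j₁−j₂=1  J−j₁+j₂=1  j₁+j₂+J+1=5
(j₁±m₁, j₂±m₂, J±M) = (1,2,3,0,2,0)
P² = 6/5
sum k=2..2:
  [2] +1/2 = 1/2
S = 1/2
C² = P²·S² = 3/10 ; C = +0.547723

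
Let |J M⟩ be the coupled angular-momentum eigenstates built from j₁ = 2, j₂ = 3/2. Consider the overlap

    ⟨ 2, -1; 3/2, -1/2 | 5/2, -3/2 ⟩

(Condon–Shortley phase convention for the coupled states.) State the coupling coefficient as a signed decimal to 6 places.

triangle: 1!×3!×2!/7! = 12/5040
(j±m)!: 1!×3!×1!×2!×1!×4! = 288
prefactor² = (2J+1)×Δ×N² = 144/35
  k=0: +1/(0!×1!×3!×1!×0!×1!) = 1/6
  k=1: −1/(1!×0!×2!×0!×1!×2!) = -1/4
Σ = -1/12  ⇒  CG² = 144/35×(-1/12)² = 1/35
CG = −√(1/35) = -0.169031

−√(1/35) = -0.169031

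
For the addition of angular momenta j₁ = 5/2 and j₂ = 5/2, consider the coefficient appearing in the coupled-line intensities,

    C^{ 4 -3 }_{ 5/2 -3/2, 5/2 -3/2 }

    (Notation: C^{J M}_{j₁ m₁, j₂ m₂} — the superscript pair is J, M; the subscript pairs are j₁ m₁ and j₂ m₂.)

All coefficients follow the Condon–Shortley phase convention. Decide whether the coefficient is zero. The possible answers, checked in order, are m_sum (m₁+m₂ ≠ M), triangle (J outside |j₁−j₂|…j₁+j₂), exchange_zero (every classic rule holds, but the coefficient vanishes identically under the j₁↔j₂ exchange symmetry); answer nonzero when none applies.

exchange_zero

m-sum: m₁+m₂ = -3/2+(-3/2) = -3, M = -3  ✓
triangle: |j₁−j₂| = 0 ≤ J = 4 ≤ j₁+j₂ = 5  ✓
exchange: j₁=j₂ and m₁=m₂, and (−1)^(j₁+j₂−J) = (−1)^1 = −1 forces ⟨j₁m₁;j₂m₂|JM⟩ = −⟨j₂m₂;j₁m₁|JM⟩ = −⟨j₁m₁;j₂m₂|JM⟩ ⇒ the coefficient vanishes identically
Racah sum check: Σ_k collapses to 0 ⇒ CG = 0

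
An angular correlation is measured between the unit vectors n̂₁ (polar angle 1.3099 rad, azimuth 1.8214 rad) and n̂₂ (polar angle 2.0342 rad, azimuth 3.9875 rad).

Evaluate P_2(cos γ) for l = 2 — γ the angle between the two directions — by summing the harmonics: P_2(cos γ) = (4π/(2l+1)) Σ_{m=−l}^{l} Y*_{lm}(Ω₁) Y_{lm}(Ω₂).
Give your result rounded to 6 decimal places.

0.039903

Addition theorem: P_2(cos γ) = (4π/5) Σ_m Y*_{lm}(Ω₁) Y_{lm}(Ω₂), m = −2…2:
  [-2]  conj(Y_{2,-2})(Ω₁) = -0.31622 - 0.17325j ; Y_{2,-2}(Ω₂) = -0.03731 - 0.30683j ; Δ = -0.04136 + 0.10349j
  [-1]  conj(Y_{2,-1})(Ω₁) = -0.04775 + 0.18652j ; Y_{2,-1}(Ω₂) = 0.20482 - 0.23124j ; Δ = 0.03335 + 0.04924j
  [+0]  conj(Y_{2,0})(Ω₁) = -0.25244 + 0.00000j ; Y_{2,0}(Ω₂) = -0.12634 + 0.00000j ; Δ = 0.03189 + 0.00000j
  [+1]  conj(Y_{2,1})(Ω₁) = 0.04775 + 0.18652j ; Y_{2,1}(Ω₂) = -0.20482 - 0.23124j ; Δ = 0.03335 - 0.04924j
  [+2]  conj(Y_{2,2})(Ω₁) = -0.31622 + 0.17325j ; Y_{2,2}(Ω₂) = -0.03731 + 0.30683j ; Δ = -0.04136 - 0.10349j
Accumulated sum 0.01588 + 0.00000j; after 4π/(2l+1) scaling, 0.03990 + 0.00000j ⇒ P_2 = 0.039903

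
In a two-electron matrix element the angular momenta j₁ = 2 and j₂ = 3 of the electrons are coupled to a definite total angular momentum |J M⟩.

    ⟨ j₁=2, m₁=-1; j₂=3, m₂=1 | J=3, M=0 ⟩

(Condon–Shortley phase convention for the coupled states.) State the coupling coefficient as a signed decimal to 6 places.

triangle: 2!*2!*4!/9! = 96/362880
(j±m)!: 1!*3!*4!*2!*3!*3! = 10368
prefactor² = (2J+1)*Δ*N² = 96/5
  k=1: −1/(1!*1!*2!*3!*0!*1!) = -1/12
  k=2: +1/(2!*0!*1!*2!*1!*2!) = 1/8
Σ = 1/24  ⇒  CG² = 96/5*(1/24)² = 1/30
CG = +√(1/30) = +0.182574

+√(1/30) = +0.182574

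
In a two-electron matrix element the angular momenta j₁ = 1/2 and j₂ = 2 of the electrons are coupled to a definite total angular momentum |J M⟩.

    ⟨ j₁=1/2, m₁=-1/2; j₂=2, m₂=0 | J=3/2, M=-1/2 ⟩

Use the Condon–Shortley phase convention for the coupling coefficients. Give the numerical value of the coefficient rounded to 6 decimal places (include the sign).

-0.632456  (= −√(2/5))

triangle: 1!*0!*3!/5! = 6/120
(j±m)!: 0!*1!*2!*2!*1!*2! = 8
prefactor² = (2J+1)*Δ*N² = 8/5
  k=1: −1/(1!*0!*0!*1!*0!*2!) = -1/2
Σ = -1/2  ⇒  CG² = 8/5*(-1/2)² = 2/5
CG = −√(2/5) = -0.632456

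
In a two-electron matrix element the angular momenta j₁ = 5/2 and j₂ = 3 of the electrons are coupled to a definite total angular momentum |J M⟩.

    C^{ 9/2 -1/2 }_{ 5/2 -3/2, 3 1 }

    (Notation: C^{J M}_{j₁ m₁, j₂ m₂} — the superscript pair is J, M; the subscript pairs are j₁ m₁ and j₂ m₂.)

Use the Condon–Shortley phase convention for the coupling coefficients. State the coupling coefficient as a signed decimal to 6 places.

-0.594588

j₁+j₂−J=1  J+j₁−j₂=4  J−j₁+j₂=5  j₁+j₂+J+1=11
(j₁±m₁, j₂±m₂, J±M) = (1,4,4,2,4,5)
P² = 184320/77
sum k=0..1:
  [0] +1/576 = 1/576
  [1] −1/72 = -1/72
S = -7/576
C² = P²·S² = 35/99 ; C = -0.594588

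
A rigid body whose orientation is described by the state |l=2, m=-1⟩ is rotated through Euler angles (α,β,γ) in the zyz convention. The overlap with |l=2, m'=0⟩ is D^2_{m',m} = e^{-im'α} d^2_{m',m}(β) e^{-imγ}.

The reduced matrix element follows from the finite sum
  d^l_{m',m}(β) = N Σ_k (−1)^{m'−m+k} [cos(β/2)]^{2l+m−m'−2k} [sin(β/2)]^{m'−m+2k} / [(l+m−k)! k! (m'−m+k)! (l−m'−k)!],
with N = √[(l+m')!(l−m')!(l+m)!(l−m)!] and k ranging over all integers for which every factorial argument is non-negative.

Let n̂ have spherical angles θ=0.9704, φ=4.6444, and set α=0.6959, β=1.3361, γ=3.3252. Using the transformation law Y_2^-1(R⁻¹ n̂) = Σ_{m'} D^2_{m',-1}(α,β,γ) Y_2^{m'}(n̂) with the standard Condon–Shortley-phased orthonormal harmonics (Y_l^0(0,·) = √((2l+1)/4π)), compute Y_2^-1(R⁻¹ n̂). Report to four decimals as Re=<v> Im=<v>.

Need the full column D^2_{m',-1} for m'=−2..2 at α=0.6959, β=1.3361, γ=3.3252.
cos(β/2)=0.785031, sin(β/2)=0.619456
d^2_{-2,-1}: single k=1 term ⇒ +0.599379;  D = +0.002764-0.599372i
d^2_{-1,-1}: k∈[0..1] ⇒ +0.379793 -0.709441 = -0.329648;  D = +0.210161+0.253969i
d^2_{0,-1}: k∈[0..1] ⇒ -0.734086 +0.457083 = -0.277003;  D = +0.272347+0.050575i
d^2_{1,-1}: k∈[0..1] ⇒ +0.709441 -0.147246 = +0.562195;  D = -0.490022+0.275575i
d^2_{2,-1}: single k=0 term ⇒ -0.373206;  D = +0.132380-0.348939i
Y_2^{m'}(θ=0.9704,φ=4.6444) and Σ D·Y over m':
  (+0.0028-0.5994i)·(-0.2606-0.0356i)  (+0.2102+0.2540i)·(-0.0245+0.3593i)  (+0.2723+0.0506i)·(-0.0134+0.0000i)  (-0.4900+0.2756i)·(+0.0245+0.3593i)  (+0.1324-0.3489i)·(-0.2606+0.0356i)
Y_2^-1(R⁻¹ n̂) = -0.255181+0.151002i

Re=-0.2552 Im=0.1510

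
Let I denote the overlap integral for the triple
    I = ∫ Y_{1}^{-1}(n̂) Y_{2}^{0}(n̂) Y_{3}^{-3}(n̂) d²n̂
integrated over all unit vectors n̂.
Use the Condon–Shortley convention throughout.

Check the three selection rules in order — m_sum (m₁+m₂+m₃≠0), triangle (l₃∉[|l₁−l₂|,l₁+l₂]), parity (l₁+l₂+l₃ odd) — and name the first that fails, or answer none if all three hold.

m₁+m₂+m₃ = -1 + 0 − 3 = -4  ✗
triangle: |1−2|=1 ≤ l₃=3 ≤ 1+2=3
parity: l₁+l₂+l₃ = 6 is even

m_sum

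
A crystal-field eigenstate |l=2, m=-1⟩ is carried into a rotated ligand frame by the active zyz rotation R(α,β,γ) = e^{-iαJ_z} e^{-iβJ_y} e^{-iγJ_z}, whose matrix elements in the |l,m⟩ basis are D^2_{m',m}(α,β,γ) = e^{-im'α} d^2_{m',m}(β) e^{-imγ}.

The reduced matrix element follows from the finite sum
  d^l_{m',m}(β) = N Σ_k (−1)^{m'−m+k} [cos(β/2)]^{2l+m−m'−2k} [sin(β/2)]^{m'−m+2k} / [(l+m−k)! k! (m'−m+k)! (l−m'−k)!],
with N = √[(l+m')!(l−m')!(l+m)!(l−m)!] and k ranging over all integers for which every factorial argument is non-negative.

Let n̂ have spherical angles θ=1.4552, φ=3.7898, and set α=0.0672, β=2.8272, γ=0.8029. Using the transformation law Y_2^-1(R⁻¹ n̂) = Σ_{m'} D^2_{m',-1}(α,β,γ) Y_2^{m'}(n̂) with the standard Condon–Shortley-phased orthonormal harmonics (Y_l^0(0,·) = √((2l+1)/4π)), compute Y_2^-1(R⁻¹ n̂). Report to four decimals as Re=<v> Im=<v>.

Re=-0.0372 Im=-0.2608

Need the full column D^2_{m',-1} for m'=−2..2 at α=0.0672, β=2.8272, γ=0.8029.
cos(β/2)=0.156550, sin(β/2)=0.987670
d^2_{-2,-1}: single k=1 term ⇒ +0.007579;  D = +0.004486+0.006108i
d^2_{-1,-1}: k∈[0..1] ⇒ +0.000601 -0.071722 = -0.071121;  D = -0.045855-0.054364i
d^2_{0,-1}: k∈[0..1] ⇒ -0.009282 +0.369457 = +0.360175;  D = +0.250186+0.259100i
d^2_{1,-1}: k∈[0..1] ⇒ +0.071722 -0.951585 = -0.879863;  D = -0.652297-0.590482i
d^2_{2,-1}: single k=0 term ⇒ -0.301660;  D = -0.236729-0.186972i
Y_2^{m'}(θ=1.4552,φ=3.7898) and Σ D·Y over m':
  (+0.0045+0.0061i)·(+0.1033-0.3669i)  (-0.0459-0.0544i)·(-0.0706+0.0534i)  (+0.2502+0.2591i)·(-0.3028+0.0000i)  (-0.6523-0.5905i)·(+0.0706+0.0534i)  (-0.2367-0.1870i)·(+0.1033+0.3669i)
Y_2^-1(R⁻¹ n̂) = -0.037233-0.260766i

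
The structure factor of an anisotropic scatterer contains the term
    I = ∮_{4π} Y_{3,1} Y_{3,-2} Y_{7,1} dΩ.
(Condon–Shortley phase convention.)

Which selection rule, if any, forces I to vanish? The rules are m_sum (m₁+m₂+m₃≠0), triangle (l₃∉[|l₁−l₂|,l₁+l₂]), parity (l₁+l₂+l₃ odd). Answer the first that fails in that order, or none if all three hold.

triangle

m₁+m₂+m₃ = 1 − 2 + 1 = 0  ✓
triangle: need |l₁−l₂| ≤ l₃ ≤ l₁+l₂ = [0,6]; l₃=7 is outside  ✗
parity: l₁+l₂+l₃ = 13 is odd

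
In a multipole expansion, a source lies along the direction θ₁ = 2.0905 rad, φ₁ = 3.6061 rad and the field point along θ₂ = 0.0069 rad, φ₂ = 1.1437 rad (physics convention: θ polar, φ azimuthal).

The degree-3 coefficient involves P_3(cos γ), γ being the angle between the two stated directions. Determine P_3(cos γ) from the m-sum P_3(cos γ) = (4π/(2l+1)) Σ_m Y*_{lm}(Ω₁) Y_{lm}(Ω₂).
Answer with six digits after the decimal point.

0.437017

Summing Y*_{l m}(θ₁,φ₁)·Y_{l m}(θ₂,φ₂) over m ∈ [−3, 3]; prefactor 4π/(2·3+1) = 1.795196:
  [-3]  conj(Y_{3,-3})(Ω₁) = (-0.048111, -0.268545) ; Y_{3,-3}(Ω₂) = (-0.000000, 0.000000) ; Δ = (0.000000, 0.000000)
  [-2]  conj(Y_{3,-2})(Ω₁) = (-0.228892, -0.306285) ; Y_{3,-2}(Ω₂) = (-0.000032, -0.000037) ; Δ = (-0.000004, 0.000018)
  [-1]  conj(Y_{3,-1})(Ω₁) = (-0.058477, -0.029301) ; Y_{3,-1}(Ω₂) = (0.003695, -0.008118) ; Δ = (-0.000454, 0.000366)
  [+0]  conj(Y_{3,0})(Ω₁) = (0.327443, -0.000000) ; Y_{3,0}(Ω₂) = (0.746246, 0.000000) ; Δ = (0.244353, 0.000000)
  [+1]  conj(Y_{3,1})(Ω₁) = (0.058477, -0.029301) ; Y_{3,1}(Ω₂) = (-0.003695, -0.008118) ; Δ = (-0.000454, -0.000366)
  [+2]  conj(Y_{3,2})(Ω₁) = (-0.228892, 0.306285) ; Y_{3,2}(Ω₂) = (-0.000032, 0.000037) ; Δ = (-0.000004, -0.000018)
  [+3]  conj(Y_{3,3})(Ω₁) = (0.048111, -0.268545) ; Y_{3,3}(Ω₂) = (0.000000, 0.000000) ; Δ = (0.000000, -0.000000)
Total Σ_m = (0.243437, -0.000000). Multiply by 1.795196: (0.437017, -0.000000). P_3(cos γ) = 0.437017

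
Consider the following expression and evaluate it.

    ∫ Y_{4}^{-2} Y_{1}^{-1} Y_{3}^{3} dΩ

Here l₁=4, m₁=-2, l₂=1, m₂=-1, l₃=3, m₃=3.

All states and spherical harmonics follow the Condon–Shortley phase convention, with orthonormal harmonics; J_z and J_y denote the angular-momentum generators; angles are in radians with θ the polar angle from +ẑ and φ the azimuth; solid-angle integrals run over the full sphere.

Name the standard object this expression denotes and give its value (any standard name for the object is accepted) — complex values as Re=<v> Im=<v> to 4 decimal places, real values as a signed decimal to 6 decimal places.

Gaunt coefficient, +0.061558

This is a Gaunt coefficient — the integral of a triple product of spherical harmonics over the sphere.
m-sum 0 ✓  L=8 even ✓  3≤3≤5 ✓
Π(2lᵢ+1) = 9×3×7 = 189
triangle coeff Δ(4,1,3) = 1/252
Σ_t [1,1]: t=1:−1/36 = -1/36
(3j)²=4/63 [(4 1 3; 0 0 0)], sign=+1
Σ_t [0,0]: t=0:+1/1440 = 1/1440
(3j)²=1/252 [(4 1 3; -2 -1 3)], sign=+1
⇒ 4πI² = 1/21
I = (+1)√(1/21/(4π)) = 0.06155813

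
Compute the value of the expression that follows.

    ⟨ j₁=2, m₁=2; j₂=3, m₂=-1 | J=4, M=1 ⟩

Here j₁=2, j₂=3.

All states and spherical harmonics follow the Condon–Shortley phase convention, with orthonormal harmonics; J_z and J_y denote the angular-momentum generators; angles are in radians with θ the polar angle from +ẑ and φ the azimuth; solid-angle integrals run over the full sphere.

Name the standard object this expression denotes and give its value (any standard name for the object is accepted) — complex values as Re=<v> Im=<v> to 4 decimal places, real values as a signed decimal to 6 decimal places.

This is a Clebsch–Gordan (vector-coupling) coefficient.
j₁+j₂−J=1  J+j₁−j₂=3  J−j₁+j₂=5  j₁+j₂+J+1=10
(j₁±m₁, j₂±m₂, J±M) = (4,0,2,4,5,3)
P² = 10368/7
sum k=0..0:
  [0] +1/72 = 1/72
S = 1/72
C² = P²·S² = 2/7 ; C = +0.534522

Clebsch–Gordan coefficient, +√(2/7) ≈ +0.534522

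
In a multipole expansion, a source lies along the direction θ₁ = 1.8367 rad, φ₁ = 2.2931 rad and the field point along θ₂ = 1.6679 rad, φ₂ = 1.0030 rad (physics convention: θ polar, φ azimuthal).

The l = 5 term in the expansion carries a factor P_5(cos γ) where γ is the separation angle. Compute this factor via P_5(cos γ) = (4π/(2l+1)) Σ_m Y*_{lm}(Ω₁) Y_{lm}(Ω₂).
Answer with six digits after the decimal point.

Addition theorem: P_5(cos γ) = (4π/11) Σ_m Y*_{lm}(Ω₁) Y_{lm}(Ω₂), m = −5…5:
  [-5]  conj(Y_{5,-5})(Ω₁) = 0.17574 - 0.34604j ; Y_{5,-5}(Ω₂) = 0.13509 + 0.43271j ; Δ = 0.17347 + 0.02930j
  [-4]  conj(Y_{5,-4})(Ω₁) = 0.32367 - 0.08347j ; Y_{5,-4}(Ω₂) = 0.09000 - 0.10676j ; Δ = 0.02022 - 0.04207j
  [-3]  conj(Y_{5,-3})(Ω₁) = -0.09733 - 0.06603j ; Y_{5,-3}(Ω₂) = 0.30948 + 0.04128j ; Δ = -0.02740 - 0.02445j
  [-2]  conj(Y_{5,-2})(Ω₁) = -0.04137 - 0.32610j ; Y_{5,-2}(Ω₂) = -0.06669 - 0.14343j ; Δ = -0.04401 + 0.02768j
  [-1]  conj(Y_{5,-1})(Ω₁) = -0.02725 + 0.03093j ; Y_{5,-1}(Ω₂) = 0.14919 - 0.23389j ; Δ = 0.00317 + 0.01099j
  [+0]  conj(Y_{5,0})(Ω₁) = -0.32166 + 0.00000j ; Y_{5,0}(Ω₂) = -0.16268 + 0.00000j ; Δ = 0.05233 + 0.00000j
  [+1]  conj(Y_{5,1})(Ω₁) = 0.02725 + 0.03093j ; Y_{5,1}(Ω₂) = -0.14919 - 0.23389j ; Δ = 0.00317 - 0.01099j
  [+2]  conj(Y_{5,2})(Ω₁) = -0.04137 + 0.32610j ; Y_{5,2}(Ω₂) = -0.06669 + 0.14343j ; Δ = -0.04401 - 0.02768j
  [+3]  conj(Y_{5,3})(Ω₁) = 0.09733 - 0.06603j ; Y_{5,3}(Ω₂) = -0.30948 + 0.04128j ; Δ = -0.02740 + 0.02445j
  [+4]  conj(Y_{5,4})(Ω₁) = 0.32367 + 0.08347j ; Y_{5,4}(Ω₂) = 0.09000 + 0.10676j ; Δ = 0.02022 + 0.04207j
  [+5]  conj(Y_{5,5})(Ω₁) = -0.17574 - 0.34604j ; Y_{5,5}(Ω₂) = -0.13509 + 0.43271j ; Δ = 0.17347 - 0.02930j
Accumulated sum 0.30323 + 0.00000j; after 4π/(2l+1) scaling, 0.34640 + 0.00000j ⇒ P_5 = 0.346404

0.346404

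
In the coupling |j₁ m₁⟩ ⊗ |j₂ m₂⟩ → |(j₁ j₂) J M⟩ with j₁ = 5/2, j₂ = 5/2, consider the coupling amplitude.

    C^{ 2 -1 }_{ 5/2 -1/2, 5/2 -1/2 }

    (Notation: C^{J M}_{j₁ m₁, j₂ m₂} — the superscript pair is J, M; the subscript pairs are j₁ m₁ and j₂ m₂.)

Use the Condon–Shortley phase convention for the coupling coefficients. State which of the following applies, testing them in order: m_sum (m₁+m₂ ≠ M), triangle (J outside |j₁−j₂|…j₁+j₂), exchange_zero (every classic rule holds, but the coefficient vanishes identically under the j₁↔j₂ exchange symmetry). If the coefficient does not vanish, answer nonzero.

m-sum: m₁+m₂ = -1/2+(-1/2) = -1, M = -1  ✓
triangle: |j₁−j₂| = 0 ≤ J = 2 ≤ j₁+j₂ = 5  ✓
exchange: j₁=j₂ and m₁=m₂, and (−1)^(j₁+j₂−J) = (−1)^3 = −1 forces ⟨j₁m₁;j₂m₂|JM⟩ = −⟨j₂m₂;j₁m₁|JM⟩ = −⟨j₁m₁;j₂m₂|JM⟩ ⇒ the coefficient vanishes identically
Racah sum check: Σ_k collapses to 0 ⇒ CG = 0

exchange_zero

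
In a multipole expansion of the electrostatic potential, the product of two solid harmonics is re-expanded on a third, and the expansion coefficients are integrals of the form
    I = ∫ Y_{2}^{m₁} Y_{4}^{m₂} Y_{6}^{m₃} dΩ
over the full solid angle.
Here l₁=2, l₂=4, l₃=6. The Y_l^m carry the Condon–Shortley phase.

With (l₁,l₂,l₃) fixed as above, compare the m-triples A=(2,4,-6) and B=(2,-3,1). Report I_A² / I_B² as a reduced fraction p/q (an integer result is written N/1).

99/1

l's match ⇒ only the (l;m) 3-j factors differ between A and B.
A: triangle coeff Δ(2,4,6) = 1/6435; Σ_t [0,0]: t=0:+1/967680 = 1/967680; (3j)²=1/13 [(2 4 6; 2 4 -6)], sign=+1
B: triangle coeff Δ(2,4,6) = 1/6435; Σ_t [0,0]: t=0:+1/120960 = 1/120960; (3j)²=1/1287 [(2 4 6; 2 -3 1)], sign=-1
I_A²/I_B² = (1/13)/(1/1287) = 99/1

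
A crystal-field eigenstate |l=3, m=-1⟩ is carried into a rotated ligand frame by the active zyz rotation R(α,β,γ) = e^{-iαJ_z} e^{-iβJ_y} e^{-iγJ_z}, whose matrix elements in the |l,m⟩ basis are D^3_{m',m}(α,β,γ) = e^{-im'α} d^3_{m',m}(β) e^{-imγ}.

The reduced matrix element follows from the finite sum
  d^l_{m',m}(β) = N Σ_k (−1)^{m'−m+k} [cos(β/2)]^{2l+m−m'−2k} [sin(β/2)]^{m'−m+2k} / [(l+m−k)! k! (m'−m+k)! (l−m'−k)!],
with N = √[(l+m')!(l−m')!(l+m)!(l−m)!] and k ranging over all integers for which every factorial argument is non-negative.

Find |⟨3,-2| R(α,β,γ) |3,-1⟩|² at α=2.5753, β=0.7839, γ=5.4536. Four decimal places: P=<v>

Split into d^3_{-2,-1}(β=0.7839) × two z-phases.
Half-angle: c=0.924166, s=0.381991. N=√(1·120·2·24)=75.894664
The bounds max(0,m−m')=1 and min(l+m,l−m')=2 give 2 terms
  k=1: (−1)^0·75.8947/(24)·0.9242^5·0.3820^1 = +0.814335
  k=2: (−1)^1·75.8947/(12)·0.9242^3·0.3820^3 = -0.278253
d^3_{-2,-1}(0.7839) = +0.814335 -0.278253 = +0.536082
|D^3_{-2,-1}|² = |d^3_{-2,-1}(β)|² = (+0.536082)² = 0.287384 (the z-rotation phases have unit modulus)

P=0.2874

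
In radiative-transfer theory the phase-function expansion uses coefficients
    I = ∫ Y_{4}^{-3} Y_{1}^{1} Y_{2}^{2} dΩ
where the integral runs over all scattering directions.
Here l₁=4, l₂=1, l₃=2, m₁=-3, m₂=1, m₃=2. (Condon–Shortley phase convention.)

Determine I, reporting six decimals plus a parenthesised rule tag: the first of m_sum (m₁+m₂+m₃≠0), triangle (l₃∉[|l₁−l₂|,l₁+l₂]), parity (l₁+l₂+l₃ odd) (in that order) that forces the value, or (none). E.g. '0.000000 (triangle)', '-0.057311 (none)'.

l₃=2 ∉ [3,5] — triangle fails ⇒ I = 0

0.000000 (triangle)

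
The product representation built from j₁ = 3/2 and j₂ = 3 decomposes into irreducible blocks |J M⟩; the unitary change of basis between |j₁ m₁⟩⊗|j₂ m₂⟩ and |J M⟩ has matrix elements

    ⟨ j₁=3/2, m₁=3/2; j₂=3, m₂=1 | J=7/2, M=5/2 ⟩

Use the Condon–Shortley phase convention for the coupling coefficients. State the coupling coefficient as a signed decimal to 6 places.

+0.690066  (= +√(10/21))

√[8·1!2!5!/9! · 3!0!4!2!6!1!] = √(7680/7)
  +(−1)^0/∏(0,1,0,4,2,1)! = 1/48  (running 1/48)
⟨..|..⟩ = √(7680/7)·(1/48) = +0.690066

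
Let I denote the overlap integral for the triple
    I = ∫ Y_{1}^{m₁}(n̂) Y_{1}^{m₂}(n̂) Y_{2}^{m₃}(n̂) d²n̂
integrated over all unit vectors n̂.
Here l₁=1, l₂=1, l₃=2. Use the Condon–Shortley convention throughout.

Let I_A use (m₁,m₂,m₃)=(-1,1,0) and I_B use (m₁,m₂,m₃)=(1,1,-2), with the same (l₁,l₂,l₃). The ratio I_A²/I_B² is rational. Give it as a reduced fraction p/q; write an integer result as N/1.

Same 1,1,2: normalisation and zero-m 3j drop out of the ratio.
A: Δ: 0! 2! 2! / 5! → 1/30; sum: t=0:+1/4 = 1/4; 3j²(1 1 2; -1 1 0) = Δ·Π!·Σ² = 1/30  (sign +1)
B: Δ: 0! 2! 2! / 5! → 1/30; sum: t=0:+1/4 = 1/4; 3j²(1 1 2; 1 1 -2) = Δ·Π!·Σ² = 1/5  (sign +1)
I_A²/I_B² = (1/30)/(1/5) = 1/6

1/6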